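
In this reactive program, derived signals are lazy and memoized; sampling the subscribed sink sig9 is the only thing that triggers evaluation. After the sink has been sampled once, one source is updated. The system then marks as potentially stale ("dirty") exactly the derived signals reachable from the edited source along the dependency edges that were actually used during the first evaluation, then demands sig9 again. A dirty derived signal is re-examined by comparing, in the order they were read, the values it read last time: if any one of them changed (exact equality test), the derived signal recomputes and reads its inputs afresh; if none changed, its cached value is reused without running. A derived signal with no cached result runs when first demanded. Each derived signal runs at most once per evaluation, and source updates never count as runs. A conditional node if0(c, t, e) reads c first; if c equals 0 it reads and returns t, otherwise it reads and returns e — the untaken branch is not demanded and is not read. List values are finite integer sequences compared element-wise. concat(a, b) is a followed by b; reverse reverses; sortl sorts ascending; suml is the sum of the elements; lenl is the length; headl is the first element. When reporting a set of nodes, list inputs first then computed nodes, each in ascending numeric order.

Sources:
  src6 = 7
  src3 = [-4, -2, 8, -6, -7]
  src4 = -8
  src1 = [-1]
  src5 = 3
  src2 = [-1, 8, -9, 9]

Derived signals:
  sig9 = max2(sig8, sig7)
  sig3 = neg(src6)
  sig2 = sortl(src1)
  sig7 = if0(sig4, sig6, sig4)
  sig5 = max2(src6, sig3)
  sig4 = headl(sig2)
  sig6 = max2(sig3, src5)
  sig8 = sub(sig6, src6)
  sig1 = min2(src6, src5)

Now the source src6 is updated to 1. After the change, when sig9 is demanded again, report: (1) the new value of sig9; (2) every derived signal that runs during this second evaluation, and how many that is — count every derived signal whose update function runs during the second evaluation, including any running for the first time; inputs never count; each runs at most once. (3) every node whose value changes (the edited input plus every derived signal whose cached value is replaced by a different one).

First demand of the output computes:
  sig2 = sortl([-1]) = [-1]
  sig3 = neg(7) = -7
  sig4 = headl([-1]) = -1
  sig6 = max2(-7, 3) = 3
  sig7 = if0(sig4=-1 -> else branch sig4) = -1
  sig8 = sub(3, 7) = -4
  sig9 = max2(-4, -1) = -1

After the edit, cleaning proceeds:
  sig3: a read changed (src6 7->1) — executes, giving -1.
  sig6: a read changed (sig3 -7->-1) — executes, giving 3 — identical to its old value.
  sig8: a read changed (src6 7->1) — executes, giving 2.
  sig9: a read changed (sig8 -4->2) — executes, giving 2.

Demanding sig9 again yields 2.
4 derived signals run: sig3, sig6, sig8, sig9.
The nodes whose values change: src6, sig3, sig8, sig9.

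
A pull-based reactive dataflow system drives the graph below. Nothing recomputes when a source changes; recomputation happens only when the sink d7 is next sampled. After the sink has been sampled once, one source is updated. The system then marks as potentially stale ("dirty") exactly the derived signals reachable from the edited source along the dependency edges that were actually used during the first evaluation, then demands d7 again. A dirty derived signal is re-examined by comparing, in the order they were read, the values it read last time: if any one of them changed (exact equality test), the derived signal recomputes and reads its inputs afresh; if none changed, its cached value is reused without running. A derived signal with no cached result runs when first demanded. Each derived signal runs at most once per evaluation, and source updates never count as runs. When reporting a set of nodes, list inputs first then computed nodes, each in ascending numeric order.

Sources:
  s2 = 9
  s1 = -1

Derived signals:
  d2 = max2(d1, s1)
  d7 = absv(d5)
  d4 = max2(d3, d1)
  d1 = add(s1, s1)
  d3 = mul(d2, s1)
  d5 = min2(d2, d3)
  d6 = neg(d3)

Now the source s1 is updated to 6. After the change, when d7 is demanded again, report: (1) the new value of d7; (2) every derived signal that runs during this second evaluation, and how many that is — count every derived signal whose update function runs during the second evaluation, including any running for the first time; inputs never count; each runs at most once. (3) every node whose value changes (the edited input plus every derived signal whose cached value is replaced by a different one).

New value of d7: 12.
Derived signals that run: d1, d2, d3, d5, d7 — 5 in total.
Values that change: s1, d1, d2, d3, d5, d7.

First evaluation (everything demanded from the output):
  d1 = add(-1, -1) = -2
  d2 = max2(-2, -1) = -1
  d3 = mul(-1, -1) = 1
  d5 = min2(-1, 1) = -1
  d7 = absv(-1) = 1

Propagation after the edit:
  d1: runs — s1 -1->6; s1 -1->6; result 12.
  d2: runs — d1 -2->12; s1 -1->6; result 12.
  d3: runs — d2 -1->12; s1 -1->6; result 72.
  d5: runs — d2 -1->12; d3 1->72; result 12.
  d7: runs — d5 -1->12; result 12.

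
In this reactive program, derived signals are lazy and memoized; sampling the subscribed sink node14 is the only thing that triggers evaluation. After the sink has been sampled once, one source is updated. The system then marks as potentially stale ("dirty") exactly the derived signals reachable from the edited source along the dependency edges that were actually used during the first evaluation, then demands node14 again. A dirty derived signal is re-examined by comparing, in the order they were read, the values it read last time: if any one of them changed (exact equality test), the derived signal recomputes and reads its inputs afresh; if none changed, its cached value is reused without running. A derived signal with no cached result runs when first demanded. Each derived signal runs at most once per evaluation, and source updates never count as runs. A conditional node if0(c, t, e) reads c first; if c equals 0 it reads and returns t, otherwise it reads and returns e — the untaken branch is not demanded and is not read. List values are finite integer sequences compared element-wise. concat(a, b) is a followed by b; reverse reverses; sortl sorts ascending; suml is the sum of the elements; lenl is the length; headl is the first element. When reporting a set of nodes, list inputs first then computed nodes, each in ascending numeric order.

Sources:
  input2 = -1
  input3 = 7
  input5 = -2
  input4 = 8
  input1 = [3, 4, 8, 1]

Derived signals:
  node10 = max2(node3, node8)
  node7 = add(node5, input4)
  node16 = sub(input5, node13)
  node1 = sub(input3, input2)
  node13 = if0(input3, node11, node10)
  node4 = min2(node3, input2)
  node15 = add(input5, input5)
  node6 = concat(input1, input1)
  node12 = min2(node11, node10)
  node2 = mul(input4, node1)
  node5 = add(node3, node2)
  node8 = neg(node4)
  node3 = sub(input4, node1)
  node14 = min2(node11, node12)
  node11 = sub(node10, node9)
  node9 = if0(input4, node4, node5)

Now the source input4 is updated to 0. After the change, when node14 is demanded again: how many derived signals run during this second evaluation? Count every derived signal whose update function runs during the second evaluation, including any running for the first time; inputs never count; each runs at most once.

8 derived signals run: node3, node4, node8, node9, node10, node11, node12, node14.
Note the branch switch — demand abandons node2, node5, which are never re-examined.

First demand of the output computes:
  node1 = sub(7, -1) = 8
  node2 = mul(8, 8) = 64
  node3 = sub(8, 8) = 0
  node4 = min2(0, -1) = -1
  node5 = add(0, 64) = 64
  node8 = neg(-1) = 1
  node9 = if0(input4=8 -> else branch node5) = 64
  node10 = max2(0, 1) = 1
  node11 = sub(1, 64) = -63
  node12 = min2(-63, 1) = -63
  node14 = min2(-63, -63) = -63

After the edit, cleaning proceeds:
  node2: stays stale; no demand reaches it after the flip.
  node3: a read changed (input4 8->0) — executes, giving -8.
  node4: a read changed (node3 0->-8) — executes, giving -8.
  node5: stays stale; no demand reaches it after the flip.
  node8: a read changed (node4 -1->-8) — executes, giving 8.
  node9: a read changed (input4 8->0) — executes, giving -8.
  node10: a read changed (node3 0->-8; node8 1->8) — executes, giving 8.
  node11: a read changed (node10 1->8; node9 64->-8) — executes, giving 16.
  node12: a read changed (node11 -63->16; node10 1->8) — executes, giving 8.
  node14: a read changed (node11 -63->16; node12 -63->8) — executes, giving 8.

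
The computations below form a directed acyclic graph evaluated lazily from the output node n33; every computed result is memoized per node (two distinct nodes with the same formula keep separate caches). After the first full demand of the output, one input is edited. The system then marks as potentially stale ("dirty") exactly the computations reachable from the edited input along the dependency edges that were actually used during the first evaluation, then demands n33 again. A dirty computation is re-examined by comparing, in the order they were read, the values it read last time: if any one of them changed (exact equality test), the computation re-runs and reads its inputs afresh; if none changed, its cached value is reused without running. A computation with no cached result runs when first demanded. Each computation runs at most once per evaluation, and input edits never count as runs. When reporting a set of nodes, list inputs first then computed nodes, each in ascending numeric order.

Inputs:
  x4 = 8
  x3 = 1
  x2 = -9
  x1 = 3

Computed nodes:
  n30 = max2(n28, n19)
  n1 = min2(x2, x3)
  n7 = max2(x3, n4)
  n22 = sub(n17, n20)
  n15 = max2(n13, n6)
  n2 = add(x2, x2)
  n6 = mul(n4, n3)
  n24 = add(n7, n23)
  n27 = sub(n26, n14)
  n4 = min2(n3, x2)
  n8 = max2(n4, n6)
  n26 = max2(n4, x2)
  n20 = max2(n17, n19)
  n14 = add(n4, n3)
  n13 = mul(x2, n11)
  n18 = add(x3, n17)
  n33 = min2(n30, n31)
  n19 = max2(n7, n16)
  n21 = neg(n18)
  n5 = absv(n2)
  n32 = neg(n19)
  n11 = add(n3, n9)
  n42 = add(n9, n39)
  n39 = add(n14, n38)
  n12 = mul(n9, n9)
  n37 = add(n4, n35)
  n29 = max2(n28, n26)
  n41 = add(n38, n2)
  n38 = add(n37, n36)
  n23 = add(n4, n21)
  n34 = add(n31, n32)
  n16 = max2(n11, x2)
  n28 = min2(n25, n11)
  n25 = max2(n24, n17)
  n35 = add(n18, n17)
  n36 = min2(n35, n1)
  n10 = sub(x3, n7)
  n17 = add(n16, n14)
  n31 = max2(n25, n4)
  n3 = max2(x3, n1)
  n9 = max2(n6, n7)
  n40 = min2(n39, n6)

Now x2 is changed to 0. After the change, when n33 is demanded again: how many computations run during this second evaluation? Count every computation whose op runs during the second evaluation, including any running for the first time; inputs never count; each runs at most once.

17 computations run: n1, n3, n4, n6, n7, n9, n14, n16, n17, n18, n21, n23, n25, n28, n30, n31, n33.
Note where the cutoff bites: n11 is checked, finds nothing changed, and keeps its cache.

First demand of the output computes:
  n1 = min2(-9, 1) = -9
  n3 = max2(1, -9) = 1
  n4 = min2(1, -9) = -9
  n6 = mul(-9, 1) = -9
  n7 = max2(1, -9) = 1
  n9 = max2(-9, 1) = 1
  n11 = add(1, 1) = 2
  n14 = add(-9, 1) = -8
  n16 = max2(2, -9) = 2
  n17 = add(2, -8) = -6
  n18 = add(1, -6) = -5
  n19 = max2(1, 2) = 2
  n21 = neg(-5) = 5
  n23 = add(-9, 5) = -4
  n24 = add(1, -4) = -3
  n25 = max2(-3, -6) = -3
  n28 = min2(-3, 2) = -3
  n30 = max2(-3, 2) = 2
  n31 = max2(-3, -9) = -3
  n33 = min2(2, -3) = -3

After the edit, cleaning proceeds:
  n1: a read changed (x2 -9->0) — executes, giving 0.
  n3: a read changed (n1 -9->0) — executes, giving 1 — identical to its old value.
  n4: a read changed (x2 -9->0) — executes, giving 0.
  n6: a read changed (n4 -9->0) — executes, giving 0.
  n7: a read changed (n4 -9->0) — executes, giving 1 — identical to its old value.
  n9: a read changed (n6 -9->0) — executes, giving 1 — identical to its old value.
  n11: dirty, but its reads are unchanged (n3 unchanged, n9 unchanged); cached 2 stands.
  n14: a read changed (n4 -9->0) — executes, giving 1.
  n16: a read changed (x2 -9->0) — executes, giving 2 — identical to its old value.
  n17: a read changed (n14 -8->1) — executes, giving 3.
  n18: a read changed (n17 -6->3) — executes, giving 4.
  n19: dirty, but its reads are unchanged (n7 unchanged, n16 unchanged); cached 2 stands.
  n21: a read changed (n18 -5->4) — executes, giving -4.
  n23: a read changed (n4 -9->0; n21 5->-4) — executes, giving -4 — identical to its old value.
  n24: dirty, but its reads are unchanged (n7 unchanged, n23 unchanged); cached -3 stands.
  n25: a read changed (n17 -6->3) — executes, giving 3.
  n28: a read changed (n25 -3->3) — executes, giving 2.
  n30: a read changed (n28 -3->2) — executes, giving 2 — identical to its old value.
  n31: a read changed (n25 -3->3; n4 -9->0) — executes, giving 3.
  n33: a read changed (n31 -3->3) — executes, giving 2.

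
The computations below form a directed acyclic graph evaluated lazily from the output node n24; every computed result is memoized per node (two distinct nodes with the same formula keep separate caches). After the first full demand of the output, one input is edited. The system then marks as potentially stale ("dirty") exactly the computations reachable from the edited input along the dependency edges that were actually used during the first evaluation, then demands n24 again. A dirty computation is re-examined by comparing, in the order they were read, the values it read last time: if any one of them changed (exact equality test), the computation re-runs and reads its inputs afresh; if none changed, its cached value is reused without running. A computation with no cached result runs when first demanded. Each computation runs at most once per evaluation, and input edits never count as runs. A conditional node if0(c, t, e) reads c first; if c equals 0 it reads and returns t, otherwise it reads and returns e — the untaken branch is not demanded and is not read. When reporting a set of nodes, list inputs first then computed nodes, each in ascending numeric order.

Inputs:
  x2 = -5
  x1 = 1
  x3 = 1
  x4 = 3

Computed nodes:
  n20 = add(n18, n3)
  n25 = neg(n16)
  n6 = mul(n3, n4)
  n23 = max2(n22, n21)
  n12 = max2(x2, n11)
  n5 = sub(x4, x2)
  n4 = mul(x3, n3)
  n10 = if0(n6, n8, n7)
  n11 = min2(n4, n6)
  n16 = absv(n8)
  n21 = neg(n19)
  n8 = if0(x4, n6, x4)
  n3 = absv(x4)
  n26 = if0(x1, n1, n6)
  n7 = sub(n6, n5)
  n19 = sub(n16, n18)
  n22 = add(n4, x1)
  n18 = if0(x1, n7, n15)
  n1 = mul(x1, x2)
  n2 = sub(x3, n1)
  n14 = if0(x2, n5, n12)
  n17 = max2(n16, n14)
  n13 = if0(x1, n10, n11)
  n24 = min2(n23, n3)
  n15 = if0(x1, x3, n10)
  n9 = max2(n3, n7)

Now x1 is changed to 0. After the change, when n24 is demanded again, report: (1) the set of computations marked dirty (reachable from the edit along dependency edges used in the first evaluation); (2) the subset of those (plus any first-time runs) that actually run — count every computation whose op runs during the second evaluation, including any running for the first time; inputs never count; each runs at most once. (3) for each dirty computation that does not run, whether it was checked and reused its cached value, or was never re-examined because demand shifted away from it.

First demand of the output computes:
  n3 = absv(3) = 3
  n4 = mul(1, 3) = 3
  n5 = sub(3, -5) = 8
  n6 = mul(3, 3) = 9
  n7 = sub(9, 8) = 1
  n8 = if0(x4=3 -> else branch x4) = 3
  n10 = if0(n6=9 -> else branch n7) = 1
  n15 = if0(x1=1 -> else branch n10) = 1
  n16 = absv(3) = 3
  n18 = if0(x1=1 -> else branch n15) = 1
  n19 = sub(3, 1) = 2
  n21 = neg(2) = -2
  n22 = add(3, 1) = 4
  n23 = max2(4, -2) = 4
  n24 = min2(4, 3) = 3

After the edit, cleaning proceeds:
  n15: stays stale; no demand reaches it after the flip.
  n18: a read changed (x1 1->0) — executes, giving 1 — identical to its old value.
  n19: dirty, but its reads are unchanged (n16 unchanged, n18 unchanged); cached 2 stands.
  n21: dirty, but its reads are unchanged (n19 unchanged); cached -2 stands.
  n22: a read changed (x1 1->0) — executes, giving 3.
  n23: a read changed (n22 4->3) — executes, giving 3.
  n24: a read changed (n23 4->3) — executes, giving 3 — identical to its old value.

Note the branch switch — demand abandons n15, which is never re-examined.

The edit dirties: n15, n18, n19, n21, n22, n23, n24.
4 computations run: n18, n22, n23, n24.
Cache hits after checking: n19, n21.
Unvisited dirty nodes (no longer demanded): n15.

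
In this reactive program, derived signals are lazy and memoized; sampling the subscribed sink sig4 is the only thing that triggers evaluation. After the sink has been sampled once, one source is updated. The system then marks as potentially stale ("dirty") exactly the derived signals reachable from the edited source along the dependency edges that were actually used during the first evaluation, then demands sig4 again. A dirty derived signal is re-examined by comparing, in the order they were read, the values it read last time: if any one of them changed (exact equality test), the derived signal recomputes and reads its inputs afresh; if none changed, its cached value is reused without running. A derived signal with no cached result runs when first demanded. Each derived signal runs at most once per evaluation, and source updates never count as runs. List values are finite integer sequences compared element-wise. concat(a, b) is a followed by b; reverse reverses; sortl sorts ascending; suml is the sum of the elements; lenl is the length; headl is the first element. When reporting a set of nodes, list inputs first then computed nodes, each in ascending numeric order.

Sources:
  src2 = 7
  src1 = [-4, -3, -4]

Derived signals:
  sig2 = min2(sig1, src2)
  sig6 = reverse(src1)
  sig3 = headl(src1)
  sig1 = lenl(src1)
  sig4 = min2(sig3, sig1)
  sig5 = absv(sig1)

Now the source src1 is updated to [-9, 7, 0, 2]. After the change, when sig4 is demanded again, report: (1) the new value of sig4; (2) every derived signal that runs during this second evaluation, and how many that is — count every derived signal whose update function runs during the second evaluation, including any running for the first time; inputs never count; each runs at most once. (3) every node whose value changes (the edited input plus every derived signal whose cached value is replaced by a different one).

First demand of the output computes:
  sig1 = lenl([-4, -3, -4]) = 3
  sig3 = headl([-4, -3, -4]) = -4
  sig4 = min2(-4, 3) = -4

After the edit, cleaning proceeds:
  sig1: a read changed (src1 [-4, -3, -4]->[-9, 7, 0, 2]) — executes, giving 4.
  sig3: a read changed (src1 [-4, -3, -4]->[-9, 7, 0, 2]) — executes, giving -9.
  sig4: a read changed (sig3 -4->-9; sig1 3->4) — executes, giving -9.

Demanding sig4 again yields -9.
3 derived signals run: sig1, sig3, sig4.
The nodes whose values change: src1, sig1, sig3, sig4.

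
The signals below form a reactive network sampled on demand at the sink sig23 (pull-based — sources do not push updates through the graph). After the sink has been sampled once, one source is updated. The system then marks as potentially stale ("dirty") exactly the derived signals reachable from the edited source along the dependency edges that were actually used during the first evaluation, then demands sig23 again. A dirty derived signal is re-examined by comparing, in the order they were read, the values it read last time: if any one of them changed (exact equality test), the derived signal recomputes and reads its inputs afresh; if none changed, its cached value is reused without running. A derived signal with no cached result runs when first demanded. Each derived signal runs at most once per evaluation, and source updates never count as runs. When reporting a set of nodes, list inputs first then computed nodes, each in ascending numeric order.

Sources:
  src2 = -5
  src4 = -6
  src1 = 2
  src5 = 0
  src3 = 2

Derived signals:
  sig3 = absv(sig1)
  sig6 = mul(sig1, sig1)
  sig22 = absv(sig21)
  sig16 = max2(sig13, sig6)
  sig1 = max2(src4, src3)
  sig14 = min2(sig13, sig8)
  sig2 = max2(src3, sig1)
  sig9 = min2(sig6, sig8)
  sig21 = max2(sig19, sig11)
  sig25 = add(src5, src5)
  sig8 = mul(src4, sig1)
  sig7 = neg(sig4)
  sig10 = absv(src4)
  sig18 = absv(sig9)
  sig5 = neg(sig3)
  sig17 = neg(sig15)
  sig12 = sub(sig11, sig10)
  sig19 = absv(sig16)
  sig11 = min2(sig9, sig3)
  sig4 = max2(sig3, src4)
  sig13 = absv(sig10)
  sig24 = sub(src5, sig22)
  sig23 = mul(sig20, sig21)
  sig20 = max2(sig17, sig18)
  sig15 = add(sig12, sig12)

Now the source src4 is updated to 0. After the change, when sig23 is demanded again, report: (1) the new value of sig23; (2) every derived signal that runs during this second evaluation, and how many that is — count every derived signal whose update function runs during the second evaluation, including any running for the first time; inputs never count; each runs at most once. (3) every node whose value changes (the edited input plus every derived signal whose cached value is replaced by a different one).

Initial pass — values computed on the first demand:
  sig1 = max2(-6, 2) = 2
  sig3 = absv(2) = 2
  sig6 = mul(2, 2) = 4
  sig8 = mul(-6, 2) = -12
  sig9 = min2(4, -12) = -12
  sig10 = absv(-6) = 6
  sig11 = min2(-12, 2) = -12
  sig12 = sub(-12, 6) = -18
  sig13 = absv(6) = 6
  sig15 = add(-18, -18) = -36
  sig16 = max2(6, 4) = 6
  sig17 = neg(-36) = 36
  sig18 = absv(-12) = 12
  sig19 = absv(6) = 6
  sig20 = max2(36, 12) = 36
  sig21 = max2(6, -12) = 6
  sig23 = mul(36, 6) = 216

Second demand — change propagation:
  sig1: re-runs because src4 -6->0; new result 2 (unchanged).
  sig3: re-examined; everything it read last time is the same (sig1 unchanged) — cache 2 kept, no run.
  sig6: re-examined; everything it read last time is the same (sig1 unchanged, sig1 unchanged) — cache 4 kept, no run.
  sig8: re-runs because src4 -6->0; new result 0.
  sig9: re-runs because sig8 -12->0; new result 0.
  sig10: re-runs because src4 -6->0; new result 0.
  sig11: re-runs because sig9 -12->0; new result 0.
  sig12: re-runs because sig11 -12->0; sig10 6->0; new result 0.
  sig13: re-runs because sig10 6->0; new result 0.
  sig15: re-runs because sig12 -18->0; sig12 -18->0; new result 0.
  sig16: re-runs because sig13 6->0; new result 4.
  sig17: re-runs because sig15 -36->0; new result 0.
  sig18: re-runs because sig9 -12->0; new result 0.
  sig19: re-runs because sig16 6->4; new result 4.
  sig20: re-runs because sig17 36->0; sig18 12->0; new result 0.
  sig21: re-runs because sig19 6->4; sig11 -12->0; new result 4.
  sig23: re-runs because sig20 36->0; sig21 6->4; new result 0.

The important point: at sig3 every value read last time is unchanged, so the dirty flag clears without a run.

sig23 now evaluates to 0.
Run set: sig1, sig8, sig9, sig10, sig11, sig12, sig13, sig15, sig16, sig17, sig18, sig19, sig20, sig21, sig23 (15 run).
Changed values: src4, sig8, sig9, sig10, sig11, sig12, sig13, sig15, sig16, sig17, sig18, sig19, sig20, sig21, sig23.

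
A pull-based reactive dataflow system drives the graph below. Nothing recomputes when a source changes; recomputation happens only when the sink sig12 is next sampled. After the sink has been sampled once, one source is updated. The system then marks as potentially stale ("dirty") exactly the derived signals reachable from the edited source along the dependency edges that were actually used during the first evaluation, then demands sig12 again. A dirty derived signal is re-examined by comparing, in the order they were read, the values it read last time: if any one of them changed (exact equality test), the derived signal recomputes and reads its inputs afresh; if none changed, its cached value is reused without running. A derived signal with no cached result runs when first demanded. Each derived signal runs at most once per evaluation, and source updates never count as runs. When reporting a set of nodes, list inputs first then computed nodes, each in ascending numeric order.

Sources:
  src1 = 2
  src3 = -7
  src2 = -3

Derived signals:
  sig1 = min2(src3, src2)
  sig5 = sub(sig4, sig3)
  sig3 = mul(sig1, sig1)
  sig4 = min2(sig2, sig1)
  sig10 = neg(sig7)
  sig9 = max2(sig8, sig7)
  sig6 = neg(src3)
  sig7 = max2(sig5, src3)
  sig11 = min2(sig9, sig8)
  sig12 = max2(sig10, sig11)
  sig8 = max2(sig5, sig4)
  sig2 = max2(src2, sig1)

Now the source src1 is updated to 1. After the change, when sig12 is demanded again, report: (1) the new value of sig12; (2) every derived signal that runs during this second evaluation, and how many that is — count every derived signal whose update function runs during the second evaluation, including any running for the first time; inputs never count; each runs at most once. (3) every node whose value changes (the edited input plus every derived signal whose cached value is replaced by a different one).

First evaluation (everything demanded from the output):
  sig1 = min2(-7, -3) = -7
  sig2 = max2(-3, -7) = -3
  sig3 = mul(-7, -7) = 49
  sig4 = min2(-3, -7) = -7
  sig5 = sub(-7, 49) = -56
  sig7 = max2(-56, -7) = -7
  sig8 = max2(-56, -7) = -7
  sig9 = max2(-7, -7) = -7
  sig10 = neg(-7) = 7
  sig11 = min2(-7, -7) = -7
  sig12 = max2(7, -7) = 7

Propagation after the edit:
  src1 feeds no computation that the output demands — nothing is marked dirty and nothing runs.

Key observation: src1 is never demanded by the output, so the edit triggers no recomputation at all.

New value of sig12: 7.
Derived signals that run: none — 0 in total.
Values that change: src1.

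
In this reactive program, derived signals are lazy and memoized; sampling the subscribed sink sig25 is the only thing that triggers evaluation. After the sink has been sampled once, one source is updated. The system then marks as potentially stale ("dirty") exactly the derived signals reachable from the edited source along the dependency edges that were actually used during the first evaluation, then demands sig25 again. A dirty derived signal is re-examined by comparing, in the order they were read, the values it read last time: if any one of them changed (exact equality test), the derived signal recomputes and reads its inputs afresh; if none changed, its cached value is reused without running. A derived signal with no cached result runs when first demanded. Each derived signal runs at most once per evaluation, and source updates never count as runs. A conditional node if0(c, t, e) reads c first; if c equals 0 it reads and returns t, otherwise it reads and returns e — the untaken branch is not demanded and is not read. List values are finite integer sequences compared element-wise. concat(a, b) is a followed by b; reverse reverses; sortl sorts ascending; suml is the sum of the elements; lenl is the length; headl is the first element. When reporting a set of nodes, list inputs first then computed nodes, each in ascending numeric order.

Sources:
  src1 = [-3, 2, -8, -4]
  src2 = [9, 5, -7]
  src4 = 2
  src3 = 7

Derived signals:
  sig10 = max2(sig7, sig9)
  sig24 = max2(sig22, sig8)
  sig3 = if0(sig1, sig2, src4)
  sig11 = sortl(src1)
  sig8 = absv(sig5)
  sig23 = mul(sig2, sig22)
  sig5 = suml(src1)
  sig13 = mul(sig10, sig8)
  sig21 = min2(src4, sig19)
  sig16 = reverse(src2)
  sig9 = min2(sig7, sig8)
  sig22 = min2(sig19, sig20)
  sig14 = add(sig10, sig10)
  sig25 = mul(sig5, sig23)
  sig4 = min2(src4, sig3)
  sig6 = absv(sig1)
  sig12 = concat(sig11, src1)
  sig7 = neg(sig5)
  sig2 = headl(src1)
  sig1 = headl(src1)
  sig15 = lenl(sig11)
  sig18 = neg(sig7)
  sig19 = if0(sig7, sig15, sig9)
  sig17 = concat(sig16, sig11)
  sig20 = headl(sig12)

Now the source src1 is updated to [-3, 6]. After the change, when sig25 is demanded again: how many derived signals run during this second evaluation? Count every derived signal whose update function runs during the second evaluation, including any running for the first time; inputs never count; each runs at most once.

First demand of the output computes:
  sig2 = headl([-3, 2, -8, -4]) = -3
  sig5 = suml([-3, 2, -8, -4]) = -13
  sig7 = neg(-13) = 13
  sig8 = absv(-13) = 13
  sig9 = min2(13, 13) = 13
  sig11 = sortl([-3, 2, -8, -4]) = [-8, -4, -3, 2]
  sig12 = concat([-8, -4, -3, 2], [-3, 2, -8, -4]) = [-8, -4, -3, 2, -3, 2, -8, -4]
  sig19 = if0(sig7=13 -> else branch sig9) = 13
  sig20 = headl([-8, -4, -3, 2, -3, 2, -8, -4]) = -8
  sig22 = min2(13, -8) = -8
  sig23 = mul(-3, -8) = 24
  sig25 = mul(-13, 24) = -312

After the edit, cleaning proceeds:
  sig2: a read changed (src1 [-3, 2, -8, -4]->[-3, 6]) — executes, giving -3 — identical to its old value.
  sig5: a read changed (src1 [-3, 2, -8, -4]->[-3, 6]) — executes, giving 3.
  sig7: a read changed (sig5 -13->3) — executes, giving -3.
  sig8: a read changed (sig5 -13->3) — executes, giving 3.
  sig9: a read changed (sig7 13->-3; sig8 13->3) — executes, giving -3.
  sig11: a read changed (src1 [-3, 2, -8, -4]->[-3, 6]) — executes, giving [-3, 6].
  sig12: a read changed (sig11 [-8, -4, -3, 2]->[-3, 6]; src1 [-3, 2, -8, -4]->[-3, 6]) — executes, giving [-3, 6, -3, 6].
  sig19: a read changed (sig7 13->-3; sig9 13->-3) — executes, giving -3.
  sig20: a read changed (sig12 [-8, -4, -3, 2, -3, 2, -8, -4]->[-3, 6, -3, 6]) — executes, giving -3.
  sig22: a read changed (sig19 13->-3; sig20 -8->-3) — executes, giving -3.
  sig23: a read changed (sig22 -8->-3) — executes, giving 9.
  sig25: a read changed (sig5 -13->3; sig23 24->9) — executes, giving 27.

12 derived signals run: sig2, sig5, sig7, sig8, sig9, sig11, sig12, sig19, sig20, sig22, sig23, sig25.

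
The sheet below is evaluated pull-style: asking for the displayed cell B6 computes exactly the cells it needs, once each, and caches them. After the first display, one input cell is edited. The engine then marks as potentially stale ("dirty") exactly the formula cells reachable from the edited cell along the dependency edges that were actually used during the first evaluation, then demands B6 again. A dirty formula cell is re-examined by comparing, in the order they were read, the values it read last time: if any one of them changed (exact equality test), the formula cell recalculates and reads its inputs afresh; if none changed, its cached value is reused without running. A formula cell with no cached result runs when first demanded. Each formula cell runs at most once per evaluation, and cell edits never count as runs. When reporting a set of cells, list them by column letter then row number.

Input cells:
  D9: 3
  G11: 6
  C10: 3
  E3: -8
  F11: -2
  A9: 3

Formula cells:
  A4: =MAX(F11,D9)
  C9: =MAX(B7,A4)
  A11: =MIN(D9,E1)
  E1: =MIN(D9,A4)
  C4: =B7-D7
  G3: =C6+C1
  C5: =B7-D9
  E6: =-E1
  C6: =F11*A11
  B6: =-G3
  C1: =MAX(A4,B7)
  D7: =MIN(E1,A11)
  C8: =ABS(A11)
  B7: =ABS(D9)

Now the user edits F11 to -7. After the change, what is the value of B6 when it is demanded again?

Demanding B6 again yields 18.
Note where the cutoff bites: E1 is checked, finds nothing changed, and keeps its cache.

First demand of the output computes:
  A4 = MAX(-2, 3) = 3
  B7 = ABS(3) = 3
  C1 = MAX(3, 3) = 3
  E1 = MIN(3, 3) = 3
  A11 = MIN(3, 3) = 3
  C6 = -2 * 3 = -6
  G3 = -6 + 3 = -3
  B6 = -(-3) = 3

After the edit, cleaning proceeds:
  A4: a read changed (F11 -2->-7) — executes, giving 3 — identical to its old value.
  C1: dirty, but its reads are unchanged (A4 unchanged, B7 unchanged); cached 3 stands.
  E1: dirty, but its reads are unchanged (D9 unchanged, A4 unchanged); cached 3 stands.
  A11: dirty, but its reads are unchanged (D9 unchanged, E1 unchanged); cached 3 stands.
  C6: a read changed (F11 -2->-7) — executes, giving -21.
  G3: a read changed (C6 -6->-21) — executes, giving -18.
  B6: a read changed (G3 -3->-18) — executes, giving 18.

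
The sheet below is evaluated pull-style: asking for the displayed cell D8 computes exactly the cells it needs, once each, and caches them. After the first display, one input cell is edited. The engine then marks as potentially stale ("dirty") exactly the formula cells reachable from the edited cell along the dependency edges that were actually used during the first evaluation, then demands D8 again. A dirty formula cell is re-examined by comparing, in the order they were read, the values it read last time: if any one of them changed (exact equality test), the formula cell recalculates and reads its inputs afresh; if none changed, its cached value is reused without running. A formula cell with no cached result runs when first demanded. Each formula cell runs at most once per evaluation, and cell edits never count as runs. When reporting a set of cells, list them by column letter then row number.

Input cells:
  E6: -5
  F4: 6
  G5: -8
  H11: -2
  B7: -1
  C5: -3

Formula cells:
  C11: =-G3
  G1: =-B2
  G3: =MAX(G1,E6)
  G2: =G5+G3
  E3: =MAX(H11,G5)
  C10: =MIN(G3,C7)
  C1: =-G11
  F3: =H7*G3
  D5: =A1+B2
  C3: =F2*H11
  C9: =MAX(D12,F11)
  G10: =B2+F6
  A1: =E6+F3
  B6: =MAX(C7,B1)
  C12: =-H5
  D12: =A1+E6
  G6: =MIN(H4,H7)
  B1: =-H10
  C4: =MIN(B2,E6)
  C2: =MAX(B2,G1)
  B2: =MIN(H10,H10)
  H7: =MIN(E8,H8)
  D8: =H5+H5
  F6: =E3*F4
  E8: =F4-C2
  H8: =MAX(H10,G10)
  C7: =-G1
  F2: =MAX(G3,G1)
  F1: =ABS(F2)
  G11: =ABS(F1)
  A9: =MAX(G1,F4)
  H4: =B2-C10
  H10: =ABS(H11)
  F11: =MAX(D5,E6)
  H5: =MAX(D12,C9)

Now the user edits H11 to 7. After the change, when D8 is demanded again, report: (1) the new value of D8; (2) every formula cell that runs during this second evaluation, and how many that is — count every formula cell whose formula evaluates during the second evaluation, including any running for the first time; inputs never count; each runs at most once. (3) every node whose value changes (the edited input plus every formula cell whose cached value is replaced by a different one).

First demand of the output computes:
  E3 = MAX(-2, -8) = -2
  F6 = -2 * 6 = -12
  H10 = ABS(-2) = 2
  B2 = MIN(2, 2) = 2
  G1 = -(2) = -2
  C2 = MAX(2, -2) = 2
  E8 = 6 - 2 = 4
  G3 = MAX(-2, -5) = -2
  G10 = 2 + -12 = -10
  H8 = MAX(2, -10) = 2
  H7 = MIN(4, 2) = 2
  F3 = 2 * -2 = -4
  A1 = -5 + -4 = -9
  D5 = -9 + 2 = -7
  D12 = -9 + -5 = -14
  F11 = MAX(-7, -5) = -5
  C9 = MAX(-14, -5) = -5
  H5 = MAX(-14, -5) = -5
  D8 = -5 + -5 = -10

After the edit, cleaning proceeds:
  E3: a read changed (H11 -2->7) — executes, giving 7.
  F6: a read changed (E3 -2->7) — executes, giving 42.
  H10: a read changed (H11 -2->7) — executes, giving 7.
  B2: a read changed (H10 2->7; H10 2->7) — executes, giving 7.
  G1: a read changed (B2 2->7) — executes, giving -7.
  C2: a read changed (B2 2->7; G1 -2->-7) — executes, giving 7.
  E8: a read changed (C2 2->7) — executes, giving -1.
  G3: a read changed (G1 -2->-7) — executes, giving -5.
  G10: a read changed (B2 2->7; F6 -12->42) — executes, giving 49.
  H8: a read changed (H10 2->7; G10 -10->49) — executes, giving 49.
  H7: a read changed (E8 4->-1; H8 2->49) — executes, giving -1.
  F3: a read changed (H7 2->-1; G3 -2->-5) — executes, giving 5.
  A1: a read changed (F3 -4->5) — executes, giving 0.
  D5: a read changed (A1 -9->0; B2 2->7) — executes, giving 7.
  D12: a read changed (A1 -9->0) — executes, giving -5.
  F11: a read changed (D5 -7->7) — executes, giving 7.
  C9: a read changed (D12 -14->-5; F11 -5->7) — executes, giving 7.
  H5: a read changed (D12 -14->-5; C9 -5->7) — executes, giving 7.
  D8: a read changed (H5 -5->7; H5 -5->7) — executes, giving 14.

Demanding D8 again yields 14.
19 formula cells run: A1, B2, C2, C9, D5, D8, D12, E3, E8, F3, F6, F11, G1, G3, G10, H5, H7, H8, H10.
The nodes whose values change: A1, B2, C2, C9, D5, D8, D12, E3, E8, F3, F6, F11, G1, G3, G10, H5, H7, H8, H10, H11.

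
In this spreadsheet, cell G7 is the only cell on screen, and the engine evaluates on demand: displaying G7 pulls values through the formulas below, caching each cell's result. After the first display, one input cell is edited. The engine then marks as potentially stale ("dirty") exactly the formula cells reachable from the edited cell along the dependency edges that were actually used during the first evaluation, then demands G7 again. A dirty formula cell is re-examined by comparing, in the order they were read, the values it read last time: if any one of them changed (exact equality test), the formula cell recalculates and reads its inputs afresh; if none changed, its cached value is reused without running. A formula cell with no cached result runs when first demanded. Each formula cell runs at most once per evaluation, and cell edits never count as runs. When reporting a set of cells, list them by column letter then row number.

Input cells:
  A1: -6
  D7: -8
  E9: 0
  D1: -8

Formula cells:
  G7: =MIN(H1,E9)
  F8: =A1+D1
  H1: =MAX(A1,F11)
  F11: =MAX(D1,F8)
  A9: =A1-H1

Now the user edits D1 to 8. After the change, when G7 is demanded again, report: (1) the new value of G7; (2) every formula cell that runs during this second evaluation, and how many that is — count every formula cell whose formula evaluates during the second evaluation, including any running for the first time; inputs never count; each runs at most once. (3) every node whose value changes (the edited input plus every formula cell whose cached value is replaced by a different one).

G7 now evaluates to 0.
Run set: F8, F11, G7, H1 (4 run).
Changed values: D1, F8, F11, G7, H1.

Initial pass — values computed on the first demand:
  F8 = -6 + -8 = -14
  F11 = MAX(-8, -14) = -8
  H1 = MAX(-6, -8) = -6
  G7 = MIN(-6, 0) = -6

Second demand — change propagation:
  F8: re-runs because D1 -8->8; new result 2.
  F11: re-runs because D1 -8->8; F8 -14->2; new result 8.
  H1: re-runs because F11 -8->8; new result 8.
  G7: re-runs because H1 -6->8; new result 0.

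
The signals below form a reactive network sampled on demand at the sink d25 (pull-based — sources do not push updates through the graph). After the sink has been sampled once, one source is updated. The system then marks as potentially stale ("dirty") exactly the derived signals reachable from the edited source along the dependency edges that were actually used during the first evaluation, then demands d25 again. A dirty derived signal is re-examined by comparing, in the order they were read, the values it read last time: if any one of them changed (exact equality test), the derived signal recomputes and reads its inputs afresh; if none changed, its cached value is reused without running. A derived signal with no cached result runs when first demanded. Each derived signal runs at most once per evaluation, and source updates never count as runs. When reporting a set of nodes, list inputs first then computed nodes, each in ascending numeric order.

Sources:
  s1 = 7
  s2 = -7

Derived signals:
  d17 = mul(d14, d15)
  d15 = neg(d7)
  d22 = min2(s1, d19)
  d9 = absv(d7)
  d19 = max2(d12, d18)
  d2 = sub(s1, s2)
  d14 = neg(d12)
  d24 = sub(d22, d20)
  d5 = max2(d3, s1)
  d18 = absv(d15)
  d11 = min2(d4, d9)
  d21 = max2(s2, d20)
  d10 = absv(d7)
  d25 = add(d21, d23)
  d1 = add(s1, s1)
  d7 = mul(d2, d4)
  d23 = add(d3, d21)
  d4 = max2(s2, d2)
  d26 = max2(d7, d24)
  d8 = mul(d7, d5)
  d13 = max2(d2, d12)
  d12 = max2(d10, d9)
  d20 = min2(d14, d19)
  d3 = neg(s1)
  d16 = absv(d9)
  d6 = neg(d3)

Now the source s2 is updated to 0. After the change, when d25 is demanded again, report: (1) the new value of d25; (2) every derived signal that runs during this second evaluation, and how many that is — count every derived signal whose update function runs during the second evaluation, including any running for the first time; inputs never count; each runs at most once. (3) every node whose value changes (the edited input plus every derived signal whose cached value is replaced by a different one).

Initial pass — values computed on the first demand:
  d2 = sub(7, -7) = 14
  d3 = neg(7) = -7
  d4 = max2(-7, 14) = 14
  d7 = mul(14, 14) = 196
  d9 = absv(196) = 196
  d10 = absv(196) = 196
  d12 = max2(196, 196) = 196
  d14 = neg(196) = -196
  d15 = neg(196) = -196
  d18 = absv(-196) = 196
  d19 = max2(196, 196) = 196
  d20 = min2(-196, 196) = -196
  d21 = max2(-7, -196) = -7
  d23 = add(-7, -7) = -14
  d25 = add(-7, -14) = -21

Second demand — change propagation:
  d2: re-runs because s2 -7->0; new result 7.
  d4: re-runs because s2 -7->0; d2 14->7; new result 7.
  d7: re-runs because d2 14->7; d4 14->7; new result 49.
  d9: re-runs because d7 196->49; new result 49.
  d10: re-runs because d7 196->49; new result 49.
  d12: re-runs because d10 196->49; d9 196->49; new result 49.
  d14: re-runs because d12 196->49; new result -49.
  d15: re-runs because d7 196->49; new result -49.
  d18: re-runs because d15 -196->-49; new result 49.
  d19: re-runs because d12 196->49; d18 196->49; new result 49.
  d20: re-runs because d14 -196->-49; d19 196->49; new result -49.
  d21: re-runs because s2 -7->0; d20 -196->-49; new result 0.
  d23: re-runs because d21 -7->0; new result -7.
  d25: re-runs because d21 -7->0; d23 -14->-7; new result -7.

d25 now evaluates to -7.
Run set: d2, d4, d7, d9, d10, d12, d14, d15, d18, d19, d20, d21, d23, d25 (14 run).
Changed values: s2, d2, d4, d7, d9, d10, d12, d14, d15, d18, d19, d20, d21, d23, d25.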